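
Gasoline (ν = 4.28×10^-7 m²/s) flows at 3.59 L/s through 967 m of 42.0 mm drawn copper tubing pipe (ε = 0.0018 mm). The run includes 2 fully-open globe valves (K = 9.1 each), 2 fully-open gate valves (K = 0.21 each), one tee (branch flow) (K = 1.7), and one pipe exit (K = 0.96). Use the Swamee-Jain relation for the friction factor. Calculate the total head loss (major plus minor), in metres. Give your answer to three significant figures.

H_L ≈ 128 m

V = 4Q/(πD²) = 2.591 m/s; V²/2g = 0.3422 m
Re = 2.54×10^5, ε/D = 4.29×10^-5 → f = 0.01527 (Swamee-Jain)
Major: h_f = f(L/D)·V²/2g = 0.01527·23024·0.3422 = 120.3 m
Minor: ΣK = 21.3; h_m = ΣK·V²/2g = 7.283 m
Total H_L = 120.3 + 7.283 = 127.6 m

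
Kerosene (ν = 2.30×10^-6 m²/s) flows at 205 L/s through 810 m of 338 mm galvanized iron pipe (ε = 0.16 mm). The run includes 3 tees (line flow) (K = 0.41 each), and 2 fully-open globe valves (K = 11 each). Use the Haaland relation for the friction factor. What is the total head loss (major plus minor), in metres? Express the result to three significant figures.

H_L ≈ 17.5 m

V = 4Q/(πD²) = 2.285 m/s; V²/2g = 0.2660 m
Re = 3.36×10^5, ε/D = 4.73×10^-4 → f = 0.01779 (Haaland)
Major: h_f = f(L/D)·V²/2g = 0.01779·2396·0.2660 = 11.34 m
Minor: ΣK = 23.2; h_m = ΣK·V²/2g = 6.180 m
Total H_L = 11.34 + 6.180 = 17.52 m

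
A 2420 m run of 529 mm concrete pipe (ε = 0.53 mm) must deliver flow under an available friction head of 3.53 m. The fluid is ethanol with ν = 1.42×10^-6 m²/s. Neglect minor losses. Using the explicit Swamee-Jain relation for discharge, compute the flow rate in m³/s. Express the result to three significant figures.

Swamee-Jain (Type II): Q = -0.965·√(gD⁵h_f/L)·ln[ε/(3.7D) + √(3.17ν²L/(gD³h_f))]
√(gD⁵h_f/L) = √(9.81·0.529⁵·3.53/2420) = 0.02435
ε/(3.7D) = 2.71×10^-4; √(3.17ν²L/(gD³h_f)) = 5.49×10^-5
Q = -0.965·0.02435·ln(3.257×10^-4) = 0.1887 m³/s
Check: V = 0.858 m/s, Re = 3.20×10^5, f = 0.02070, h_f = 3.56 m ≈ 3.53 m ✓

Q ≈ 0.189 m³/s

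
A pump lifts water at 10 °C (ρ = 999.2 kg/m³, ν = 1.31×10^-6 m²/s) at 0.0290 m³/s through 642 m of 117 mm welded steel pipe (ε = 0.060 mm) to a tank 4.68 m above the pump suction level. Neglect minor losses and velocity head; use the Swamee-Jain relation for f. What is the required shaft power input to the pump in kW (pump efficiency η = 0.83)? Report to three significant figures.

V = 4Q/(πD²) = 2.697 m/s; Re = 2.41×10^5; ε/D = 5.13×10^-4; f = 0.01871
h_f = f(L/D)V²/2g = 38.06 m
Total head H = z + h_f = 4.68 + 38.06 = 42.74 m
P_hyd = ρgQH = 999.2·9.81·0.0290·42.74 = 12.15 kW
P_shaft = P_hyd/η = 12.15/0.83 = 14.64 kW

P_shaft ≈ 14.6 kW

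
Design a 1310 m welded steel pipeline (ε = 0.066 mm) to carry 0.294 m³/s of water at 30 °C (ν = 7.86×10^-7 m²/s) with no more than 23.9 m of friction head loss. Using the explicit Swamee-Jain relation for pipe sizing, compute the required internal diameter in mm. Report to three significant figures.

D ≈ 359 mm

Swamee-Jain (Type III): D = 0.66·[ε^1.25·(LQ²/(gh_f))^4.75 + ν·Q^9.4·(L/(gh_f))^5.2]^0.04
LQ²/(gh_f) = 0.4829; L/(gh_f) = 5.587
Term 1 = ε^1.25·(…)^4.75 = 1.87×10^-7; Term 2 = ν·Q^9.4·(…)^5.2 = 6.07×10^-8
D = 0.66·(1.87×10^-7 + 6.07×10^-8)^0.04 = 0.3592 m = 359 mm
Check: V = 2.90 m/s, Re = 1.33×10^6, f = 0.01437, h_f = 22.5 m ≈ 23.9 m ✓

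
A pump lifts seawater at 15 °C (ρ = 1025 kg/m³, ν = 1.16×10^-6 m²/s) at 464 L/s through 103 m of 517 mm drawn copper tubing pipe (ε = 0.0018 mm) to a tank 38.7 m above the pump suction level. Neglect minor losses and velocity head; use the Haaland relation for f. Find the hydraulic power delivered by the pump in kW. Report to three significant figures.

P_hyd ≈ 183 kW

V = 4Q/(πD²) = 2.210 m/s; Re = 9.85×10^5; ε/D = 3.48×10^-6; f = 0.01167
h_f = f(L/D)V²/2g = 0.5790 m
Total head H = z + h_f = 38.7 + 0.5790 = 39.28 m
P_hyd = ρgQH = 1025·9.81·0.464·39.28 = 183.3 kW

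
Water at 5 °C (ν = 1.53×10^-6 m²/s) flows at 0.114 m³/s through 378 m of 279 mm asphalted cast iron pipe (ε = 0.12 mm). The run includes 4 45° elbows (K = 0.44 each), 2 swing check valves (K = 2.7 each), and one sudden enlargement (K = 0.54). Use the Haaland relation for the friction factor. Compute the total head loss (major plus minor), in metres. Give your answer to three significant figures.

V = 4Q/(πD²) = 1.865 m/s; V²/2g = 0.1772 m
Re = 3.40×10^5, ε/D = 4.30×10^-4 → f = 0.01750 (Haaland)
Major: h_f = f(L/D)·V²/2g = 0.01750·1355·0.1772 = 4.203 m
Minor: ΣK = 7.70; h_m = ΣK·V²/2g = 1.365 m
Total H_L = 4.203 + 1.365 = 5.567 m

H_L ≈ 5.57 m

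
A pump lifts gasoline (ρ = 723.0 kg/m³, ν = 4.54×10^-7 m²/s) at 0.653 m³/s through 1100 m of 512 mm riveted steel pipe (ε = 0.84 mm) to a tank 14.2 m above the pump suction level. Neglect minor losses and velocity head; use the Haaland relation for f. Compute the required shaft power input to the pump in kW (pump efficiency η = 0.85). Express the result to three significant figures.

P_shaft ≈ 211 kW

V = 4Q/(πD²) = 3.172 m/s; Re = 3.58×10^6; ε/D = 0.00164; f = 0.02233
h_f = f(L/D)V²/2g = 24.60 m
Total head H = z + h_f = 14.2 + 24.60 = 38.80 m
P_hyd = ρgQH = 723.0·9.81·0.653·38.80 = 179.7 kW
P_shaft = P_hyd/η = 179.7/0.85 = 211.4 kW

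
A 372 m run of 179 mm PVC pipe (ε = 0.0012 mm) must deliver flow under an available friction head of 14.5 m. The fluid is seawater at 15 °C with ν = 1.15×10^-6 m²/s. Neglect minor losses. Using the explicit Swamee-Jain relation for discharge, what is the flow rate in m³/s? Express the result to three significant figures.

Swamee-Jain (Type II): Q = -0.965·√(gD⁵h_f/L)·ln[ε/(3.7D) + √(3.17ν²L/(gD³h_f))]
√(gD⁵h_f/L) = √(9.81·0.179⁵·14.5/372) = 0.008383
ε/(3.7D) = 1.81×10^-6; √(3.17ν²L/(gD³h_f)) = 4.37×10^-5
Q = -0.965·0.008383·ln(4.553×10^-5) = 0.08087 m³/s
Check: V = 3.21 m/s, Re = 5.00×10^5, f = 0.01320, h_f = 14.4 m ≈ 14.5 m ✓

Q ≈ 0.0809 m³/s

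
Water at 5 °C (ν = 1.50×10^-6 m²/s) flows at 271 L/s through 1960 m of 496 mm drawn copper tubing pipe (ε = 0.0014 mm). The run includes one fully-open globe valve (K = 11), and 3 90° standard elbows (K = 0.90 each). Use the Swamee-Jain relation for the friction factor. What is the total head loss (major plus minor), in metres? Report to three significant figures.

V = 4Q/(πD²) = 1.403 m/s; V²/2g = 0.1003 m
Re = 4.64×10^5, ε/D = 2.82×10^-6 → f = 0.01331 (Swamee-Jain)
Major: h_f = f(L/D)·V²/2g = 0.01331·3952·0.1003 = 5.274 m
Minor: ΣK = 13.7; h_m = ΣK·V²/2g = 1.374 m
Total H_L = 5.274 + 1.374 = 6.648 m

H_L ≈ 6.65 m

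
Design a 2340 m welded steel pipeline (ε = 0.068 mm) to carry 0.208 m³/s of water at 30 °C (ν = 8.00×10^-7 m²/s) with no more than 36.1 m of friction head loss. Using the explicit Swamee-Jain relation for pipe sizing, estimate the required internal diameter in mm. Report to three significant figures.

Swamee-Jain (Type III): D = 0.66·[ε^1.25·(LQ²/(gh_f))^4.75 + ν·Q^9.4·(L/(gh_f))^5.2]^0.04
LQ²/(gh_f) = 0.2859; L/(gh_f) = 6.608
Term 1 = ε^1.25·(…)^4.75 = 1.61×10^-8; Term 2 = ν·Q^9.4·(…)^5.2 = 5.72×10^-9
D = 0.66·(1.61×10^-8 + 5.72×10^-9)^0.04 = 0.3259 m = 326 mm
Check: V = 2.49 m/s, Re = 1.02×10^6, f = 0.01485, h_f = 33.8 m ≈ 36.1 m ✓

D ≈ 326 mm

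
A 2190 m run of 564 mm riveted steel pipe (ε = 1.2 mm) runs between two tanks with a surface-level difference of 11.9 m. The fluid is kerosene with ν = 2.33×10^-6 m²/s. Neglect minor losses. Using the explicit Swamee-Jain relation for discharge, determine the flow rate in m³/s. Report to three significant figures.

Swamee-Jain (Type II): Q = -0.965·√(gD⁵h_f/L)·ln[ε/(3.7D) + √(3.17ν²L/(gD³h_f))]
√(gD⁵h_f/L) = √(9.81·0.564⁵·11.9/2190) = 0.05515
ε/(3.7D) = 5.75×10^-4; √(3.17ν²L/(gD³h_f)) = 4.24×10^-5
Q = -0.965·0.05515·ln(6.175×10^-4) = 0.3933 m³/s
Check: V = 1.57 m/s, Re = 3.81×10^5, f = 0.02440, h_f = 12.0 m ≈ 11.9 m ✓

Q ≈ 0.393 m³/s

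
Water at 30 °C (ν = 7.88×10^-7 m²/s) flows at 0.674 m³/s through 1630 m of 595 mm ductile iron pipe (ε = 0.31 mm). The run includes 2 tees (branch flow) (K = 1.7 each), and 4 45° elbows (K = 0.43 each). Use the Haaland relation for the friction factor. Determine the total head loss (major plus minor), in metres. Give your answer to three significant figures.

V = 4Q/(πD²) = 2.424 m/s; V²/2g = 0.2995 m
Re = 1.83×10^6, ε/D = 5.21×10^-4 → f = 0.01713 (Haaland)
Major: h_f = f(L/D)·V²/2g = 0.01713·2739·0.2995 = 14.05 m
Minor: ΣK = 5.12; h_m = ΣK·V²/2g = 1.533 m
Total H_L = 14.05 + 1.533 = 15.58 m

H_L ≈ 15.6 m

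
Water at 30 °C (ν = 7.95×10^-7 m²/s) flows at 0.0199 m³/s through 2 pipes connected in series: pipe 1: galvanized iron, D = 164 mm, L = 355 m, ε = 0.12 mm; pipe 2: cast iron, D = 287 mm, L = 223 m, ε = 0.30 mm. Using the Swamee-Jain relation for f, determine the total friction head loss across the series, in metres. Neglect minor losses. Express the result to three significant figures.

H ≈ 2.05 m

Pipe 1: V = 0.9421 m/s, Re = 1.94×10^5, ε/D = 7.32×10^-4, f = 0.02010, h_1 = f(L/D)V²/2g = 1.968 m
Pipe 2: V = 0.3076 m/s, Re = 1.11×10^5, ε/D = 0.00105, f = 0.02229, h_2 = f(L/D)V²/2g = 0.08353 m
Series → Q common, losses add: H = Σh = 2.052 m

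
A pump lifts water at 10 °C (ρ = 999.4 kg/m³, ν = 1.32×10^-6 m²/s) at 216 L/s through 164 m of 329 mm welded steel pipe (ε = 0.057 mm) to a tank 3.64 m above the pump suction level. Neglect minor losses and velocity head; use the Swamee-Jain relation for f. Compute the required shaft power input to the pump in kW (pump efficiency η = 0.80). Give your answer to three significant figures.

P_shaft ≈ 16.1 kW

V = 4Q/(πD²) = 2.541 m/s; Re = 6.33×10^5; ε/D = 1.73×10^-4; f = 0.01495
h_f = f(L/D)V²/2g = 2.451 m
Total head H = z + h_f = 3.64 + 2.451 = 6.091 m
P_hyd = ρgQH = 999.4·9.81·0.216·6.091 = 12.90 kW
P_shaft = P_hyd/η = 12.90/0.80 = 16.12 kW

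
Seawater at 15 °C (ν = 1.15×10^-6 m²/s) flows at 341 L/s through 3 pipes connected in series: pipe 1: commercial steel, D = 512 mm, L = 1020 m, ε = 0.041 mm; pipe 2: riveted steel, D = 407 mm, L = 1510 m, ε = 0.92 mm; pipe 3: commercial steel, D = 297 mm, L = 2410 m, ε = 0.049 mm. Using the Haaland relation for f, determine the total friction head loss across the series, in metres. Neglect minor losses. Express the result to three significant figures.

H ≈ 176 m

Pipe 1: V = 1.656 m/s, Re = 7.37×10^5, ε/D = 8.01×10^-5, f = 0.01342, h_1 = f(L/D)V²/2g = 3.738 m
Pipe 2: V = 2.621 m/s, Re = 9.28×10^5, ε/D = 0.00226, f = 0.02441, h_2 = f(L/D)V²/2g = 31.71 m
Pipe 3: V = 4.922 m/s, Re = 1.27×10^6, ε/D = 1.65×10^-4, f = 0.01401, h_3 = f(L/D)V²/2g = 140.4 m
Series → Q common, losses add: H = Σh = 175.8 m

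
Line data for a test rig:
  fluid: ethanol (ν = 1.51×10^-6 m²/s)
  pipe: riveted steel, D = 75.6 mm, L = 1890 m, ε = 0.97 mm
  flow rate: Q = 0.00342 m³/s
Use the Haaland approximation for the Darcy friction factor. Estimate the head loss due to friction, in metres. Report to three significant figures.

h_f ≈ 31.5 m

V = 4Q/(πD²) = 4·0.00342/(π·0.0756²) = 0.7619 m/s
Re = VD/ν = 0.7619·0.0756/1.51×10^-6 = 3.81×10^4 → turbulent
ε/D = 0.97/75.6 = 0.0128
Haaland: f = 0.04265
h_f = f(L/D)V²/(2g) = 0.04265·(1890/0.0756)·0.7619²/(2·9.81) = 31.54 m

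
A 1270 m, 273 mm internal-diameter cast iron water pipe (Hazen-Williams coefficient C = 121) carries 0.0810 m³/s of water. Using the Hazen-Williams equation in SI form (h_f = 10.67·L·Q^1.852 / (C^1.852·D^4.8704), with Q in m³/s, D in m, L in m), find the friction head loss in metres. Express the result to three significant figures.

h_f ≈ 9.98 m

h_f = 10.67·1270·0.0810^1.852 / (121^1.852·0.273^4.8704) = 9.983 m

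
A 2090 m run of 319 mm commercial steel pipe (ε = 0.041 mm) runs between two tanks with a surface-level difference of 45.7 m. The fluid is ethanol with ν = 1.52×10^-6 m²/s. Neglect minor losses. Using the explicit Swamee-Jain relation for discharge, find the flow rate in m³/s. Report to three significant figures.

Swamee-Jain (Type II): Q = -0.965·√(gD⁵h_f/L)·ln[ε/(3.7D) + √(3.17ν²L/(gD³h_f))]
√(gD⁵h_f/L) = √(9.81·0.319⁵·45.7/2090) = 0.02662
ε/(3.7D) = 3.47×10^-5; √(3.17ν²L/(gD³h_f)) = 3.24×10^-5
Q = -0.965·0.02662·ln(6.717×10^-5) = 0.2468 m³/s
Check: V = 3.09 m/s, Re = 6.48×10^5, f = 0.01442, h_f = 45.9 m ≈ 45.7 m ✓

Q ≈ 0.247 m³/s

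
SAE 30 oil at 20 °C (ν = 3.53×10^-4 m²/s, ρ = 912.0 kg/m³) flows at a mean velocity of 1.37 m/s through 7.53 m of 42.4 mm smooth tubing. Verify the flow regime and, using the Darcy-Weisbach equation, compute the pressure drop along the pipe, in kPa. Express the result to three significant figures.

Δp ≈ 59.1 kPa

Re = VD/ν = 1.37·0.04240/3.53×10^-4 = 165 → laminar (Re < 2300)
f = 64/Re = 0.3889
h_f = f(L/D)V²/(2g) = 0.3889·(7.53/0.04240)·1.37²/(2·9.81) = 6.608 m
Δp = ρg·h_f = 912.0·9.81·6.608 = 59.12 kPa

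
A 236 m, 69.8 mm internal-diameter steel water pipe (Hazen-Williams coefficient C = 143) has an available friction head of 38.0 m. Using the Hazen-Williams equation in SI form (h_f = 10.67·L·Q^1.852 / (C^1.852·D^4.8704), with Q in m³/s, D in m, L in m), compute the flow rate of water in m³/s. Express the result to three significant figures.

Rearranging: Q = [h_f·C^1.852·D^4.8704 / (10.67·L)]^(1/1.852)
Q = [38.0·143^1.852·0.0698^4.8704 / (10.67·236)]^0.540 = 0.01354 m³/s

Q ≈ 0.0135 m³/s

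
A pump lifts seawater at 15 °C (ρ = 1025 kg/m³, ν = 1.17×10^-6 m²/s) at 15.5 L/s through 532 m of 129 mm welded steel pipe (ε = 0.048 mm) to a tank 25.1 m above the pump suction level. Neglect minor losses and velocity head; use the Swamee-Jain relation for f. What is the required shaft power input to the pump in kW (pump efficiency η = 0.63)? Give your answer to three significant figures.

P_shaft ≈ 7.61 kW

V = 4Q/(πD²) = 1.186 m/s; Re = 1.31×10^5; ε/D = 3.72×10^-4; f = 0.01914
h_f = f(L/D)V²/2g = 5.658 m
Total head H = z + h_f = 25.1 + 5.658 = 30.76 m
P_hyd = ρgQH = 1025·9.81·0.0155·30.76 = 4.794 kW
P_shaft = P_hyd/η = 4.794/0.63 = 7.609 kW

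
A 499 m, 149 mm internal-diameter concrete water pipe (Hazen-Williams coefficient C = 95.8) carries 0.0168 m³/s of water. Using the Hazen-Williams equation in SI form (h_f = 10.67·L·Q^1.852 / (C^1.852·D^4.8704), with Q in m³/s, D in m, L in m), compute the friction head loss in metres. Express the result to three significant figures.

h_f = 10.67·499·0.0168^1.852 / (95.8^1.852·0.149^4.8704) = 6.266 m

h_f ≈ 6.27 m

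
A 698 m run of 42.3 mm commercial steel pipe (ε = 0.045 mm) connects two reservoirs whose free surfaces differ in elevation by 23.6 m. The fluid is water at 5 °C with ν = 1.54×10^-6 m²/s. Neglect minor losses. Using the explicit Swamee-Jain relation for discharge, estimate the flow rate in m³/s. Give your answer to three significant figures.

Q ≈ 0.00145 m³/s

Swamee-Jain (Type II): Q = -0.965·√(gD⁵h_f/L)·ln[ε/(3.7D) + √(3.17ν²L/(gD³h_f))]
√(gD⁵h_f/L) = √(9.81·0.0423⁵·23.6/698) = 2.119×10^-4
ε/(3.7D) = 2.88×10^-4; √(3.17ν²L/(gD³h_f)) = 5.47×10^-4
Q = -0.965·2.119×10^-4·ln(8.348×10^-4) = 0.001450 m³/s
Check: V = 1.03 m/s, Re = 2.83×10^4, f = 0.02653, h_f = 23.8 m ≈ 23.6 m ✓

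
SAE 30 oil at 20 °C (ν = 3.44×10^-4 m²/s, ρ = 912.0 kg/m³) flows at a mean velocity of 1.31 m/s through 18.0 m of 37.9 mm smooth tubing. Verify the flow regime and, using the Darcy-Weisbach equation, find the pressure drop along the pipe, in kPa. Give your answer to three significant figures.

Re = VD/ν = 1.31·0.03790/3.44×10^-4 = 144 → laminar (Re < 2300)
f = 64/Re = 0.4434
h_f = f(L/D)V²/(2g) = 0.4434·(18.0/0.03790)·1.31²/(2·9.81) = 18.42 m
Δp = ρg·h_f = 912.0·9.81·18.42 = 164.8 kPa

Δp ≈ 165 kPa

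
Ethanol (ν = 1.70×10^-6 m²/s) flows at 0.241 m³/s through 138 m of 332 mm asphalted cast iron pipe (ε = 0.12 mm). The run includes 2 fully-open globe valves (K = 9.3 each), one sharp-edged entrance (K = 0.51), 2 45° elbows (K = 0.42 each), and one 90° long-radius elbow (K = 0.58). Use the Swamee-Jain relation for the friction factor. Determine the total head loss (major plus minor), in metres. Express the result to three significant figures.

V = 4Q/(πD²) = 2.784 m/s; V²/2g = 0.3950 m
Re = 5.44×10^5, ε/D = 3.61×10^-4 → f = 0.01676 (Swamee-Jain)
Major: h_f = f(L/D)·V²/2g = 0.01676·415.7·0.3950 = 2.751 m
Minor: ΣK = 20.5; h_m = ΣK·V²/2g = 8.109 m
Total H_L = 2.751 + 8.109 = 10.86 m

H_L ≈ 10.9 m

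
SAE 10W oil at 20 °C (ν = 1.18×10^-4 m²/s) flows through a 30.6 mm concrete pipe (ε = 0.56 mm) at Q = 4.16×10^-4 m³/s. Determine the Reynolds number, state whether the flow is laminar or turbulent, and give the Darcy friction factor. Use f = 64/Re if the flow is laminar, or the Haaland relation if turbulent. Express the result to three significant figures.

V = 4Q/(πD²) = 0.5657 m/s
Re = VD/ν = 0.5657·0.0306/1.18×10^-4 = 147
Re < 2300 → laminar → f = 64/Re = 0.4363

Re ≈ 147; laminar; f = 64/Re ≈ 0.436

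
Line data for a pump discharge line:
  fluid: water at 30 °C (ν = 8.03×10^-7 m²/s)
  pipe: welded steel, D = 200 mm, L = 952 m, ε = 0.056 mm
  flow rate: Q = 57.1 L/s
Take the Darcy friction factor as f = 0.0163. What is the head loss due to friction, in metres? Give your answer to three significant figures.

V = 4Q/(πD²) = 4·0.0571/(π·0.200²) = 1.818 m/s
h_f = f(L/D)V²/(2g) = 0.01630·(952/0.200)·1.818²/(2·9.81) = 13.06 m

h_f ≈ 13.1 m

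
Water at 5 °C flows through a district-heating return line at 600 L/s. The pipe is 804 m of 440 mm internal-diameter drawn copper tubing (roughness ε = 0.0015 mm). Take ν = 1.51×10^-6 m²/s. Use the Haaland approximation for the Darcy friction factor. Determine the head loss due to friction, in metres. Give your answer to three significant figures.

V = 4Q/(πD²) = 4·0.600/(π·0.440²) = 3.946 m/s
Re = VD/ν = 3.946·0.440/1.51×10^-6 = 1.15×10^6 → turbulent
ε/D = 0.0015/440 = 3.41×10^-6
Haaland: f = 0.01138
h_f = f(L/D)V²/(2g) = 0.01138·(804/0.440)·3.946²/(2·9.81) = 16.50 m

h_f ≈ 16.5 m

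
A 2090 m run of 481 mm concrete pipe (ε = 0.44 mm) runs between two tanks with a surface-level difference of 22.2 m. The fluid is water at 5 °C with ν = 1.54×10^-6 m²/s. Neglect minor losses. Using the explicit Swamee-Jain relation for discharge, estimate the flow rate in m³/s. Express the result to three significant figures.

Q ≈ 0.410 m³/s

Swamee-Jain (Type II): Q = -0.965·√(gD⁵h_f/L)·ln[ε/(3.7D) + √(3.17ν²L/(gD³h_f))]
√(gD⁵h_f/L) = √(9.81·0.481⁵·22.2/2090) = 0.05180
ε/(3.7D) = 2.47×10^-4; √(3.17ν²L/(gD³h_f)) = 2.55×10^-5
Q = -0.965·0.05180·ln(2.727×10^-4) = 0.4102 m³/s
Check: V = 2.26 m/s, Re = 7.05×10^5, f = 0.01978, h_f = 22.3 m ≈ 22.2 m ✓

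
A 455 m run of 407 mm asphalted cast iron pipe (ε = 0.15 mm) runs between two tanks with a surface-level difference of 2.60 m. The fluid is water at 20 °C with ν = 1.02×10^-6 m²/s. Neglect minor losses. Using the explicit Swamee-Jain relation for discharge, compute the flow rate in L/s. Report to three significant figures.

Swamee-Jain (Type II): Q = -0.965·√(gD⁵h_f/L)·ln[ε/(3.7D) + √(3.17ν²L/(gD³h_f))]
√(gD⁵h_f/L) = √(9.81·0.407⁵·2.60/455) = 0.02502
ε/(3.7D) = 9.96×10^-5; √(3.17ν²L/(gD³h_f)) = 2.95×10^-5
Q = -0.965·0.02502·ln(1.291×10^-4) = 0.2162 m³/s
Check: V = 1.66 m/s, Re = 6.63×10^5, f = 0.01663, h_f = 2.62 m ≈ 2.60 m ✓

Q ≈ 216 L/s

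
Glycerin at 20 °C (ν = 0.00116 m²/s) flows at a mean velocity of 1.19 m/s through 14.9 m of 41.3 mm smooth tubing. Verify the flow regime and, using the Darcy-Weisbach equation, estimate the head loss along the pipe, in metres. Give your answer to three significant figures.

Re = VD/ν = 1.19·0.04130/0.00116 = 42.4 → laminar (Re < 2300)
f = 64/Re = 1.511
h_f = f(L/D)V²/(2g) = 1.511·(14.9/0.04130)·1.19²/(2·9.81) = 39.33 m

h_f ≈ 39.3 m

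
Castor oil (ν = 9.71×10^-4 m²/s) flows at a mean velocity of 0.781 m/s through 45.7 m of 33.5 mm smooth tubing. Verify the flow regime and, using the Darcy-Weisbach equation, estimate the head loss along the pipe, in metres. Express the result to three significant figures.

h_f ≈ 101 m

Re = VD/ν = 0.781·0.03350/9.71×10^-4 = 26.9 → laminar (Re < 2300)
f = 64/Re = 2.375
h_f = f(L/D)V²/(2g) = 2.375·(45.7/0.03350)·0.781²/(2·9.81) = 100.7 m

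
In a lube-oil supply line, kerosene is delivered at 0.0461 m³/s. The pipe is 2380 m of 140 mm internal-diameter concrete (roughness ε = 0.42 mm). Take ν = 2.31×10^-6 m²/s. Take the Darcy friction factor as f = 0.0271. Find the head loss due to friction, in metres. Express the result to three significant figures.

V = 4Q/(πD²) = 4·0.0461/(π·0.140²) = 2.995 m/s
h_f = f(L/D)V²/(2g) = 0.02710·(2380/0.140)·2.995²/(2·9.81) = 210.6 m

h_f ≈ 211 m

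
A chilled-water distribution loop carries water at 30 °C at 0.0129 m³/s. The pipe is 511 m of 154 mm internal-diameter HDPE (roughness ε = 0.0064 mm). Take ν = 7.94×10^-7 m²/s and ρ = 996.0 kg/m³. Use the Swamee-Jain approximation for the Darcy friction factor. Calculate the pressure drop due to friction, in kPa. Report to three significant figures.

Δp ≈ 13.6 kPa

V = 4Q/(πD²) = 4·0.0129/(π·0.154²) = 0.6926 m/s
Re = VD/ν = 0.6926·0.154/7.94×10^-7 = 1.34×10^5 → turbulent
ε/D = 0.0064/154 = 4.16×10^-5
Swamee-Jain: f = 0.01711
h_f = f(L/D)V²/(2g) = 0.01711·(511/0.154)·0.6926²/(2·9.81) = 1.388 m
Δp = ρg·h_f = 996.0·9.81·1.388 = 13.56 kPa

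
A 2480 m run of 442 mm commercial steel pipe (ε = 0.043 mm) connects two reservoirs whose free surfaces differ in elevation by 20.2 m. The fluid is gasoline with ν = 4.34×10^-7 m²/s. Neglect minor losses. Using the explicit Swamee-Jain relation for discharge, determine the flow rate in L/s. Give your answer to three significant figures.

Q ≈ 363 L/s

Swamee-Jain (Type II): Q = -0.965·√(gD⁵h_f/L)·ln[ε/(3.7D) + √(3.17ν²L/(gD³h_f))]
√(gD⁵h_f/L) = √(9.81·0.442⁵·20.2/2480) = 0.03671
ε/(3.7D) = 2.63×10^-5; √(3.17ν²L/(gD³h_f)) = 9.30×10^-6
Q = -0.965·0.03671·ln(3.560×10^-5) = 0.3629 m³/s
Check: V = 2.37 m/s, Re = 2.41×10^6, f = 0.01271, h_f = 20.3 m ≈ 20.2 m ✓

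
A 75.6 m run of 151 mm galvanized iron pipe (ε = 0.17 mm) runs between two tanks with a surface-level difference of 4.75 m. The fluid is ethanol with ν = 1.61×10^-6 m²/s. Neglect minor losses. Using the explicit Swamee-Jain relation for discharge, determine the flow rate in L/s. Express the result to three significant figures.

Q ≈ 53.1 L/s

Swamee-Jain (Type II): Q = -0.965·√(gD⁵h_f/L)·ln[ε/(3.7D) + √(3.17ν²L/(gD³h_f))]
√(gD⁵h_f/L) = √(9.81·0.151⁵·4.75/75.6) = 0.006956
ε/(3.7D) = 3.04×10^-4; √(3.17ν²L/(gD³h_f)) = 6.22×10^-5
Q = -0.965·0.006956·ln(3.665×10^-4) = 0.05311 m³/s
Check: V = 2.97 m/s, Re = 2.78×10^5, f = 0.02132, h_f = 4.79 m ≈ 4.75 m ✓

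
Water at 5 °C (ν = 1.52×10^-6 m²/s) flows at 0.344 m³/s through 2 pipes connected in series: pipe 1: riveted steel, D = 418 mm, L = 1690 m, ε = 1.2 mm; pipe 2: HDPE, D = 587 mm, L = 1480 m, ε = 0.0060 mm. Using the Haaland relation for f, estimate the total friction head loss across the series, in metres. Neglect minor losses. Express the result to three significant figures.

H ≈ 36.5 m

Pipe 1: V = 2.507 m/s, Re = 6.89×10^5, ε/D = 0.00287, f = 0.02608, h_1 = f(L/D)V²/2g = 33.77 m
Pipe 2: V = 1.271 m/s, Re = 4.91×10^5, ε/D = 1.02×10^-5, f = 0.01322, h_2 = f(L/D)V²/2g = 2.745 m
Series → Q common, losses add: H = Σh = 36.52 m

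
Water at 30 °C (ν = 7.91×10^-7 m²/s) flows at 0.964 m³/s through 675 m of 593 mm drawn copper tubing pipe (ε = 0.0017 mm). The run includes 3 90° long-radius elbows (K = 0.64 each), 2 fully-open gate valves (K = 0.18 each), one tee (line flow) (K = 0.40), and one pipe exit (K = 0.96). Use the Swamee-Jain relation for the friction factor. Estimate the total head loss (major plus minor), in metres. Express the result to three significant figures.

H_L ≈ 9.38 m

V = 4Q/(πD²) = 3.490 m/s; V²/2g = 0.6209 m
Re = 2.62×10^6, ε/D = 2.87×10^-6 → f = 0.01007 (Swamee-Jain)
Major: h_f = f(L/D)·V²/2g = 0.01007·1138·0.6209 = 7.115 m
Minor: ΣK = 3.64; h_m = ΣK·V²/2g = 2.260 m
Total H_L = 7.115 + 2.260 = 9.376 m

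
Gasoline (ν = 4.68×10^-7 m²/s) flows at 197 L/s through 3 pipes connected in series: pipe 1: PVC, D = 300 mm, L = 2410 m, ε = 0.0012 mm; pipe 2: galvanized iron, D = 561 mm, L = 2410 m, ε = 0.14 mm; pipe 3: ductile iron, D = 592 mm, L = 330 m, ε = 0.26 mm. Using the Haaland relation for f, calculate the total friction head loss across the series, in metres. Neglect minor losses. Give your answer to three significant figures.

Pipe 1: V = 2.787 m/s, Re = 1.79×10^6, ε/D = 4.00×10^-6, f = 0.01064, h_1 = f(L/D)V²/2g = 33.82 m
Pipe 2: V = 0.7970 m/s, Re = 9.55×10^5, ε/D = 2.50×10^-4, f = 0.01515, h_2 = f(L/D)V²/2g = 2.107 m
Pipe 3: V = 0.7157 m/s, Re = 9.05×10^5, ε/D = 4.39×10^-4, f = 0.01679, h_3 = f(L/D)V²/2g = 0.2443 m
Series → Q common, losses add: H = Σh = 36.17 m

H ≈ 36.2 m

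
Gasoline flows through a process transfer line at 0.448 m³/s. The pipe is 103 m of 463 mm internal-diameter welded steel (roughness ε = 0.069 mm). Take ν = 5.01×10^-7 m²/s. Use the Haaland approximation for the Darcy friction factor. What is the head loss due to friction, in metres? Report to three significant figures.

h_f ≈ 1.08 m

V = 4Q/(πD²) = 4·0.448/(π·0.463²) = 2.661 m/s
Re = VD/ν = 2.661·0.463/5.01×10^-7 = 2.46×10^6 → turbulent
ε/D = 0.069/463 = 1.49×10^-4
Haaland: f = 0.01342
h_f = f(L/D)V²/(2g) = 0.01342·(103/0.463)·2.661²/(2·9.81) = 1.078 m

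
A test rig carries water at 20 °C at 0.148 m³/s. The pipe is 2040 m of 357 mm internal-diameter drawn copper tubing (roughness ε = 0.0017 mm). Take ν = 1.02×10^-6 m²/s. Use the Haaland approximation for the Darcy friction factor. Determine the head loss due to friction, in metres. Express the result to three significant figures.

V = 4Q/(πD²) = 4·0.148/(π·0.357²) = 1.479 m/s
Re = VD/ν = 1.479·0.357/1.02×10^-6 = 5.17×10^5 → turbulent
ε/D = 0.0017/357 = 4.76×10^-6
Haaland: f = 0.01304
h_f = f(L/D)V²/(2g) = 0.01304·(2040/0.357)·1.479²/(2·9.81) = 8.300 m

h_f ≈ 8.30 m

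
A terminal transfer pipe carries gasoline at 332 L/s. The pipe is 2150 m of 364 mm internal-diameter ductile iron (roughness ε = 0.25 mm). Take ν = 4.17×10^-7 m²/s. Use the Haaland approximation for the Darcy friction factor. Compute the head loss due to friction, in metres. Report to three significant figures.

h_f ≈ 55.5 m

V = 4Q/(πD²) = 4·0.332/(π·0.364²) = 3.190 m/s
Re = VD/ν = 3.190·0.364/4.17×10^-7 = 2.78×10^6 → turbulent
ε/D = 0.25/364 = 6.87×10^-4
Haaland: f = 0.01812
h_f = f(L/D)V²/(2g) = 0.01812·(2150/0.364)·3.190²/(2·9.81) = 55.52 m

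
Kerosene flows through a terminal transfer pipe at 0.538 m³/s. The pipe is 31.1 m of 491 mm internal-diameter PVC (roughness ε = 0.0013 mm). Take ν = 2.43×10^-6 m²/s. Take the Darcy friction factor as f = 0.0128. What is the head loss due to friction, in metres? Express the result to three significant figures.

h_f ≈ 0.334 m

V = 4Q/(πD²) = 4·0.538/(π·0.491²) = 2.841 m/s
h_f = f(L/D)V²/(2g) = 0.01280·(31.1/0.491)·2.841²/(2·9.81) = 0.3336 m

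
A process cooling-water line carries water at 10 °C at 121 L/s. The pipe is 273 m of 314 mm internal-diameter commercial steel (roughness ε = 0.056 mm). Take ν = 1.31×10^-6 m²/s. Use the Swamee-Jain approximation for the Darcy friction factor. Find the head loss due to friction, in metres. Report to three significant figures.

h_f ≈ 1.70 m

V = 4Q/(πD²) = 4·0.121/(π·0.314²) = 1.563 m/s
Re = VD/ν = 1.563·0.314/1.31×10^-6 = 3.75×10^5 → turbulent
ε/D = 0.056/314 = 1.78×10^-4
Swamee-Jain: f = 0.01574
h_f = f(L/D)V²/(2g) = 0.01574·(273/0.314)·1.563²/(2·9.81) = 1.703 m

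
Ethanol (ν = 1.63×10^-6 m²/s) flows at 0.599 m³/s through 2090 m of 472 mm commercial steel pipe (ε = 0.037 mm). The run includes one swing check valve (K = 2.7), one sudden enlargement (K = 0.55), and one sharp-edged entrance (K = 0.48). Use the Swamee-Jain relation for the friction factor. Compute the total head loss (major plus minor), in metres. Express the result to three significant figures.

V = 4Q/(πD²) = 3.423 m/s; V²/2g = 0.5973 m
Re = 9.91×10^5, ε/D = 7.84×10^-5 → f = 0.01319 (Swamee-Jain)
Major: h_f = f(L/D)·V²/2g = 0.01319·4428·0.5973 = 34.87 m
Minor: ΣK = 3.73; h_m = ΣK·V²/2g = 2.228 m
Total H_L = 34.87 + 2.228 = 37.10 m

H_L ≈ 37.1 m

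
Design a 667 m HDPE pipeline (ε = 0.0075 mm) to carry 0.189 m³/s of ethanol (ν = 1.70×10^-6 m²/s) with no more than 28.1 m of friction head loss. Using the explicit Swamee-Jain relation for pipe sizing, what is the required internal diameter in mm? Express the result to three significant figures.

Swamee-Jain (Type III): D = 0.66·[ε^1.25·(LQ²/(gh_f))^4.75 + ν·Q^9.4·(L/(gh_f))^5.2]^0.04
LQ²/(gh_f) = 0.08643; L/(gh_f) = 2.420
Term 1 = ε^1.25·(…)^4.75 = 3.49×10^-12; Term 2 = ν·Q^9.4·(…)^5.2 = 2.66×10^-11
D = 0.66·(3.49×10^-12 + 2.66×10^-11)^0.04 = 0.2504 m = 250 mm
Check: V = 3.84 m/s, Re = 5.65×10^5, f = 0.01331, h_f = 26.6 m ≈ 28.1 m ✓

D ≈ 250 mm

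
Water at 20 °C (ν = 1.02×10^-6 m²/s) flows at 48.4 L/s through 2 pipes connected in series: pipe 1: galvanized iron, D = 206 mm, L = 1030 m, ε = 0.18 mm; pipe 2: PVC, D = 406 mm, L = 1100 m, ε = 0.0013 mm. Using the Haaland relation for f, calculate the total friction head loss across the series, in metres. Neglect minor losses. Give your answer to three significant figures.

Pipe 1: V = 1.452 m/s, Re = 2.93×10^5, ε/D = 8.74×10^-4, f = 0.01999, h_1 = f(L/D)V²/2g = 10.75 m
Pipe 2: V = 0.3739 m/s, Re = 1.49×10^5, ε/D = 3.20×10^-6, f = 0.01645, h_2 = f(L/D)V²/2g = 0.3174 m
Series → Q common, losses add: H = Σh = 11.06 m

H ≈ 11.1 m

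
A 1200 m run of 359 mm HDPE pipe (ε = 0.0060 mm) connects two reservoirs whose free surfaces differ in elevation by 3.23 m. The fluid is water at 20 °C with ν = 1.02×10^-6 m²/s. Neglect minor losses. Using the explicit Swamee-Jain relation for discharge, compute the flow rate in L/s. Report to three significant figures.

Q ≈ 118 L/s

Swamee-Jain (Type II): Q = -0.965·√(gD⁵h_f/L)·ln[ε/(3.7D) + √(3.17ν²L/(gD³h_f))]
√(gD⁵h_f/L) = √(9.81·0.359⁵·3.23/1200) = 0.01255
ε/(3.7D) = 4.52×10^-6; √(3.17ν²L/(gD³h_f)) = 5.20×10^-5
Q = -0.965·0.01255·ln(5.647×10^-5) = 0.1184 m³/s
Check: V = 1.17 m/s, Re = 4.12×10^5, f = 0.01379, h_f = 3.22 m ≈ 3.23 m ✓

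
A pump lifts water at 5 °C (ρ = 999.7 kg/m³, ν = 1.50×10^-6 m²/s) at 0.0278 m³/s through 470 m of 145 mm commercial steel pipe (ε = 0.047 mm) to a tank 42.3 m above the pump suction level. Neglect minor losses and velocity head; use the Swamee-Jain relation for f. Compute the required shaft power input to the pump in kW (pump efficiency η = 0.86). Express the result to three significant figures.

V = 4Q/(πD²) = 1.684 m/s; Re = 1.63×10^5; ε/D = 3.24×10^-4; f = 0.01837
h_f = f(L/D)V²/2g = 8.602 m
Total head H = z + h_f = 42.3 + 8.602 = 50.90 m
P_hyd = ρgQH = 999.7·9.81·0.0278·50.90 = 13.88 kW
P_shaft = P_hyd/η = 13.88/0.86 = 16.14 kW

P_shaft ≈ 16.1 kW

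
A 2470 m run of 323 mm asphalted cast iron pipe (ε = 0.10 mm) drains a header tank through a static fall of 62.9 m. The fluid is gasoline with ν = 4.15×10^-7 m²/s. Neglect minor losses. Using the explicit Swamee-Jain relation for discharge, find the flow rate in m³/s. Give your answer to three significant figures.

Swamee-Jain (Type II): Q = -0.965·√(gD⁵h_f/L)·ln[ε/(3.7D) + √(3.17ν²L/(gD³h_f))]
√(gD⁵h_f/L) = √(9.81·0.323⁵·62.9/2470) = 0.02964
ε/(3.7D) = 8.37×10^-5; √(3.17ν²L/(gD³h_f)) = 8.05×10^-6
Q = -0.965·0.02964·ln(9.173×10^-5) = 0.2659 m³/s
Check: V = 3.24 m/s, Re = 2.53×10^6, f = 0.01540, h_f = 63.2 m ≈ 62.9 m ✓

Q ≈ 0.266 m³/s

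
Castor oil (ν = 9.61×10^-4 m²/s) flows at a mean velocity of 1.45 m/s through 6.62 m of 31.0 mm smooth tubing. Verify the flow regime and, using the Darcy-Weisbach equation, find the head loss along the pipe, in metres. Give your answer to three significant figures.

h_f ≈ 31.3 m

Re = VD/ν = 1.45·0.03100/9.61×10^-4 = 46.8 → laminar (Re < 2300)
f = 64/Re = 1.368
h_f = f(L/D)V²/(2g) = 1.368·(6.62/0.03100)·1.45²/(2·9.81) = 31.31 m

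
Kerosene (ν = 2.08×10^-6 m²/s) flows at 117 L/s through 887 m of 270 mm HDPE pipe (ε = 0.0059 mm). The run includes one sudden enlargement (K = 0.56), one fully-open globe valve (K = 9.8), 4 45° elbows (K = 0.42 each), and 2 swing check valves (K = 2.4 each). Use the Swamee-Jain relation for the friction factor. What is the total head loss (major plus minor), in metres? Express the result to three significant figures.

V = 4Q/(πD²) = 2.043 m/s; V²/2g = 0.2128 m
Re = 2.65×10^5, ε/D = 2.19×10^-5 → f = 0.01495 (Swamee-Jain)
Major: h_f = f(L/D)·V²/2g = 0.01495·3285·0.2128 = 10.45 m
Minor: ΣK = 16.8; h_m = ΣK·V²/2g = 3.584 m
Total H_L = 10.45 + 3.584 = 14.04 m

H_L ≈ 14.0 m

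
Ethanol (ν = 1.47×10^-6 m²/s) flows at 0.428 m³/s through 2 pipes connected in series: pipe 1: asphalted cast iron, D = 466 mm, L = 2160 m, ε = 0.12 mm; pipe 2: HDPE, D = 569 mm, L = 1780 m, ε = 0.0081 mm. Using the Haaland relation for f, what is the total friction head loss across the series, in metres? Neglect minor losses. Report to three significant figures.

H ≈ 28.6 m

Pipe 1: V = 2.509 m/s, Re = 7.96×10^5, ε/D = 2.58×10^-4, f = 0.01536, h_1 = f(L/D)V²/2g = 22.86 m
Pipe 2: V = 1.683 m/s, Re = 6.52×10^5, ε/D = 1.42×10^-5, f = 0.01266, h_2 = f(L/D)V²/2g = 5.721 m
Series → Q common, losses add: H = Σh = 28.58 m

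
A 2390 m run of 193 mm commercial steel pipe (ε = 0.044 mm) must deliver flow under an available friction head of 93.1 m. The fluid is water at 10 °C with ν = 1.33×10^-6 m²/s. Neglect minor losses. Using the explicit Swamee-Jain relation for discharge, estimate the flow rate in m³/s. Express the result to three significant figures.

Swamee-Jain (Type II): Q = -0.965·√(gD⁵h_f/L)·ln[ε/(3.7D) + √(3.17ν²L/(gD³h_f))]
√(gD⁵h_f/L) = √(9.81·0.193⁵·93.1/2390) = 0.01012
ε/(3.7D) = 6.16×10^-5; √(3.17ν²L/(gD³h_f)) = 4.52×10^-5
Q = -0.965·0.01012·ln(1.068×10^-4) = 0.08927 m³/s
Check: V = 3.05 m/s, Re = 4.43×10^5, f = 0.01593, h_f = 93.6 m ≈ 93.1 m ✓

Q ≈ 0.0893 m³/s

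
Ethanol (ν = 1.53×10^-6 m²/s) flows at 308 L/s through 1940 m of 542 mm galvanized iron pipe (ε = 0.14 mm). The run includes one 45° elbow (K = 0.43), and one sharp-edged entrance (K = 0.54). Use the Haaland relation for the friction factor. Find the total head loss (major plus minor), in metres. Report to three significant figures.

V = 4Q/(πD²) = 1.335 m/s; V²/2g = 0.09083 m
Re = 4.73×10^5, ε/D = 2.58×10^-4 → f = 0.01587 (Haaland)
Major: h_f = f(L/D)·V²/2g = 0.01587·3579·0.09083 = 5.161 m
Minor: ΣK = 0.970; h_m = ΣK·V²/2g = 0.08810 m
Total H_L = 5.161 + 0.08810 = 5.249 m

H_L ≈ 5.25 m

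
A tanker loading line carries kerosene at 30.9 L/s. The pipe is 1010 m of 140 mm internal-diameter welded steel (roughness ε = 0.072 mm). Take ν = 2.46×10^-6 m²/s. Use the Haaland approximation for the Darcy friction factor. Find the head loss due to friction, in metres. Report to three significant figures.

V = 4Q/(πD²) = 4·0.0309/(π·0.140²) = 2.007 m/s
Re = VD/ν = 2.007·0.140/2.46×10^-6 = 1.14×10^5 → turbulent
ε/D = 0.072/140 = 5.14×10^-4
Haaland: f = 0.01980
h_f = f(L/D)V²/(2g) = 0.01980·(1010/0.140)·2.007²/(2·9.81) = 29.34 m

h_f ≈ 29.3 m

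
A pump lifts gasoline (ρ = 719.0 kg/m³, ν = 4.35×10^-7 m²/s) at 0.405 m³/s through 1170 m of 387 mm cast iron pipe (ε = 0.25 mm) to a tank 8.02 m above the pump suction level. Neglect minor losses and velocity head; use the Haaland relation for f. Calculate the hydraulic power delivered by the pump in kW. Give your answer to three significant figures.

P_hyd ≈ 116 kW

V = 4Q/(πD²) = 3.443 m/s; Re = 3.06×10^6; ε/D = 6.46×10^-4; f = 0.01786
h_f = f(L/D)V²/2g = 32.62 m
Total head H = z + h_f = 8.02 + 32.62 = 40.64 m
P_hyd = ρgQH = 719.0·9.81·0.405·40.64 = 116.1 kW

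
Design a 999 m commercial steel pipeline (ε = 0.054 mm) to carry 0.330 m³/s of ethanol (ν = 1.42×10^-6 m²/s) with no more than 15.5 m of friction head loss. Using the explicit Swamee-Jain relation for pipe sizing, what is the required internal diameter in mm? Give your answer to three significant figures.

Swamee-Jain (Type III): D = 0.66·[ε^1.25·(LQ²/(gh_f))^4.75 + ν·Q^9.4·(L/(gh_f))^5.2]^0.04
LQ²/(gh_f) = 0.7155; L/(gh_f) = 6.570
Term 1 = ε^1.25·(…)^4.75 = 9.44×10^-7; Term 2 = ν·Q^9.4·(…)^5.2 = 7.54×10^-7
D = 0.66·(9.44×10^-7 + 7.54×10^-7)^0.04 = 0.3879 m = 388 mm
Check: V = 2.79 m/s, Re = 7.63×10^5, f = 0.01434, h_f = 14.7 m ≈ 15.5 m ✓

D ≈ 388 mm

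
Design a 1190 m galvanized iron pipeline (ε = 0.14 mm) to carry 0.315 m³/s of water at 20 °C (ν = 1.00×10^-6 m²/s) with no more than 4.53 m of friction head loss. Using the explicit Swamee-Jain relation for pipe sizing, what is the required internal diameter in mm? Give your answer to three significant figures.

D ≈ 516 mm

Swamee-Jain (Type III): D = 0.66·[ε^1.25·(LQ²/(gh_f))^4.75 + ν·Q^9.4·(L/(gh_f))^5.2]^0.04
LQ²/(gh_f) = 2.657; L/(gh_f) = 26.78
Term 1 = ε^1.25·(…)^4.75 = 0.00158; Term 2 = ν·Q^9.4·(…)^5.2 = 5.11×10^-4
D = 0.66·(0.00158 + 5.11×10^-4)^0.04 = 0.5157 m = 516 mm
Check: V = 1.51 m/s, Re = 7.78×10^5, f = 0.01569, h_f = 4.20 m ≈ 4.53 m ✓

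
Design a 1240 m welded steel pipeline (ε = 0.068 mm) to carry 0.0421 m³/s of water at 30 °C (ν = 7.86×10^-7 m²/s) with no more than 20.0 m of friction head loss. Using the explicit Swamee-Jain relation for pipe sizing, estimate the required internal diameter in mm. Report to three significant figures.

Swamee-Jain (Type III): D = 0.66·[ε^1.25·(LQ²/(gh_f))^4.75 + ν·Q^9.4·(L/(gh_f))^5.2]^0.04
LQ²/(gh_f) = 0.01120; L/(gh_f) = 6.320
Term 1 = ε^1.25·(…)^4.75 = 3.35×10^-15; Term 2 = ν·Q^9.4·(…)^5.2 = 1.34×10^-15
D = 0.66·(3.35×10^-15 + 1.34×10^-15)^0.04 = 0.1764 m = 176 mm
Check: V = 1.72 m/s, Re = 3.87×10^5, f = 0.01730, h_f = 18.4 m ≈ 20.0 m ✓

D ≈ 176 mm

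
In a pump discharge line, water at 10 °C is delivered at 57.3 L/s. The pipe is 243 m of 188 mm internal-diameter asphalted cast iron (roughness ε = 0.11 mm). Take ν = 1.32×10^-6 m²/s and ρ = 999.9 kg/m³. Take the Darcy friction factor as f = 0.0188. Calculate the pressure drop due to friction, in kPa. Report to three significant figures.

Δp ≈ 51.8 kPa

V = 4Q/(πD²) = 4·0.0573/(π·0.188²) = 2.064 m/s
h_f = f(L/D)V²/(2g) = 0.01880·(243/0.188)·2.064²/(2·9.81) = 5.277 m
Δp = ρg·h_f = 999.9·9.81·5.277 = 51.76 kPa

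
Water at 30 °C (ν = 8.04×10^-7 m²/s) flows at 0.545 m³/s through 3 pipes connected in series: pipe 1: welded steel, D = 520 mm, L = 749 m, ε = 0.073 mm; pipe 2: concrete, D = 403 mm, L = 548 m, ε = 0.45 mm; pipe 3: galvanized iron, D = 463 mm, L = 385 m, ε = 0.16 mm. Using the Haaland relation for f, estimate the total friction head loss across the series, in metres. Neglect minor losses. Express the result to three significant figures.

Pipe 1: V = 2.566 m/s, Re = 1.66×10^6, ε/D = 1.40×10^-4, f = 0.01350, h_1 = f(L/D)V²/2g = 6.527 m
Pipe 2: V = 4.273 m/s, Re = 2.14×10^6, ε/D = 0.00112, f = 0.02033, h_2 = f(L/D)V²/2g = 25.72 m
Pipe 3: V = 3.237 m/s, Re = 1.86×10^6, ε/D = 3.46×10^-4, f = 0.01574, h_3 = f(L/D)V²/2g = 6.992 m
Series → Q common, losses add: H = Σh = 39.24 m

H ≈ 39.2 m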